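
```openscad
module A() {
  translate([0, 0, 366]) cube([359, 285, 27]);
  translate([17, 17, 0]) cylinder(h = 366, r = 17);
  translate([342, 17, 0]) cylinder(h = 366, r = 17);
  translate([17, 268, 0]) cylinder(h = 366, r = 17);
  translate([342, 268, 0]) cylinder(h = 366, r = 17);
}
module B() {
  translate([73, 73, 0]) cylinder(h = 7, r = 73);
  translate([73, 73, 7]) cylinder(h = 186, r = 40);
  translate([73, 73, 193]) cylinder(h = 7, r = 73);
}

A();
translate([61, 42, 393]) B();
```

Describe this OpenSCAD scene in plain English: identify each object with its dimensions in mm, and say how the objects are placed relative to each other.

A is a four-legged stool. The seat is a 359×285×27 mm slab whose top surface is at z = 393 mm; four round legs, each 34 mm in diameter, run from the floor (z = 0) to the underside of the seat, each leg's axis is inset half a diameter from the nearest pair of seat edges (so the leg's bounding box is flush with the corner).

B is a spool: two coaxial disc flanges of radius 73 mm and thickness 7 mm, joined by a core cylinder of radius 40 mm and height 186 mm. The lower flange rests on z = 0 and the three cylinders share a vertical axis.

The spool is on top of the stool.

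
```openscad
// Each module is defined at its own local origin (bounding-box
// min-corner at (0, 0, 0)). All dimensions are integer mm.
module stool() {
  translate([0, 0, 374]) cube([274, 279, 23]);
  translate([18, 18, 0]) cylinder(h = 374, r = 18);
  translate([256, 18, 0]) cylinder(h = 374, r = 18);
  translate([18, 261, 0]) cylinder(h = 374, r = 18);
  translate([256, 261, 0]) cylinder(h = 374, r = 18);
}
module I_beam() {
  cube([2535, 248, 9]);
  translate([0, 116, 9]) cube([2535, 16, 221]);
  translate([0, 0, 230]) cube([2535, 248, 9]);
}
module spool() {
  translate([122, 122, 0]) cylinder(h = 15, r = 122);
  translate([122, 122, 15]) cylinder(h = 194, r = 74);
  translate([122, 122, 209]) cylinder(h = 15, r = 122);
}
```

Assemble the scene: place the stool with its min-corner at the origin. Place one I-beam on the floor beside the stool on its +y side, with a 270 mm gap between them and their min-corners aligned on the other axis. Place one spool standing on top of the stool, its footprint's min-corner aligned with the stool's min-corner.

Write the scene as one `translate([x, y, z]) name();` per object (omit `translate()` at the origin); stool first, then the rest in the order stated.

stool();
translate([0, 549, 0]) I_beam();
translate([0, 0, 397]) spool();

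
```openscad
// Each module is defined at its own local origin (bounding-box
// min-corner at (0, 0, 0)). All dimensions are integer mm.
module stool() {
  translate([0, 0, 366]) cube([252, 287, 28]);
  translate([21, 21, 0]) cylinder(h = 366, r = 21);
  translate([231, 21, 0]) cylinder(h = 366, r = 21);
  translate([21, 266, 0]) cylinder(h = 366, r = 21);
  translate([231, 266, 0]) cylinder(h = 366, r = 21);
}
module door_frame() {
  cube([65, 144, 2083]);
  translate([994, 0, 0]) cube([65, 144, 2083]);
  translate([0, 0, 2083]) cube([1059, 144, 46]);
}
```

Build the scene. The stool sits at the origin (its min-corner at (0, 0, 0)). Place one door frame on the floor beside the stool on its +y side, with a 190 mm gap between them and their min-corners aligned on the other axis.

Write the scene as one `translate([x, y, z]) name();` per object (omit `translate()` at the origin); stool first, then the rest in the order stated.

stool();
translate([0, 477, 0]) door_frame();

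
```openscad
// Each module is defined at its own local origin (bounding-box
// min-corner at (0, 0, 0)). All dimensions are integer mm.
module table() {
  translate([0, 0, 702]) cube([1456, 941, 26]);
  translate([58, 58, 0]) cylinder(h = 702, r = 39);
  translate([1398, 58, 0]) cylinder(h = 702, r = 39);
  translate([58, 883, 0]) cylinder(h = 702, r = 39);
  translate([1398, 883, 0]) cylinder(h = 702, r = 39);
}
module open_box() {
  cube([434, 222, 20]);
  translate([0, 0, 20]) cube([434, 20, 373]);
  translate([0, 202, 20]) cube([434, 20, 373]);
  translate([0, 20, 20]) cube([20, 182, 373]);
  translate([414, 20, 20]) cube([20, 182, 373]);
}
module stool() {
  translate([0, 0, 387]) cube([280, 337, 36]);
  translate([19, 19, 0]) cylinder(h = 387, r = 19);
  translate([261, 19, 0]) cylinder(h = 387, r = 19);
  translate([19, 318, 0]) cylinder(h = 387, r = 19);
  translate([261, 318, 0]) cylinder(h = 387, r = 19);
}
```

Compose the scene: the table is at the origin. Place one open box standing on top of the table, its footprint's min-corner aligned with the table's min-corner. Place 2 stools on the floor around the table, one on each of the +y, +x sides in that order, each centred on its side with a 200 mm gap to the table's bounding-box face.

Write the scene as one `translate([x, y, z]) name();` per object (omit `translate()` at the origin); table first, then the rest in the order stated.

table();
translate([0, 0, 728]) open_box();
translate([588, 1141, 0]) stool();
translate([1656, 302, 0]) stool();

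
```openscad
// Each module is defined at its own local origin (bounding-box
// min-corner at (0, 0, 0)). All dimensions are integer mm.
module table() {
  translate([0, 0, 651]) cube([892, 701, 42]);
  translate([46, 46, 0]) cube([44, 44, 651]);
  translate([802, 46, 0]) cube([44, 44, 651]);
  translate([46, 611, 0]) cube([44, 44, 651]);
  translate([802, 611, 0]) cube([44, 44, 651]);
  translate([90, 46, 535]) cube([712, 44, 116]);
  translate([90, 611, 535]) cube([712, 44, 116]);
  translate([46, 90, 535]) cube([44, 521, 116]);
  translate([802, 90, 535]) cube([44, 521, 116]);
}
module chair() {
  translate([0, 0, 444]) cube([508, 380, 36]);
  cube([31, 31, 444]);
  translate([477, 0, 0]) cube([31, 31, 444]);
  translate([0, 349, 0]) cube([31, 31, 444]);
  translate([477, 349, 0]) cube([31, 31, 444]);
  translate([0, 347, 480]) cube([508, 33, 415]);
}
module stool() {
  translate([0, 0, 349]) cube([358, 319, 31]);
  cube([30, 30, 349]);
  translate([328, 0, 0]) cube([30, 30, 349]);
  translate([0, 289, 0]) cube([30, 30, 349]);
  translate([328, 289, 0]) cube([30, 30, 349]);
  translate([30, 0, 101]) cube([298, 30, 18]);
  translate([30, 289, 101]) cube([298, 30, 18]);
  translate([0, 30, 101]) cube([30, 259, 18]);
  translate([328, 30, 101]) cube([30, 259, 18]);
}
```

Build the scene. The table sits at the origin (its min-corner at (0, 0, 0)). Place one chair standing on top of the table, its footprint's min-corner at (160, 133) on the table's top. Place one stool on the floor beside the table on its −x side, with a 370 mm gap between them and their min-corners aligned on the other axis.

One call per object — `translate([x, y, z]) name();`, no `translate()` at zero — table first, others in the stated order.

table();
translate([160, 133, 693]) chair();
translate([-728, 0, 0]) stool();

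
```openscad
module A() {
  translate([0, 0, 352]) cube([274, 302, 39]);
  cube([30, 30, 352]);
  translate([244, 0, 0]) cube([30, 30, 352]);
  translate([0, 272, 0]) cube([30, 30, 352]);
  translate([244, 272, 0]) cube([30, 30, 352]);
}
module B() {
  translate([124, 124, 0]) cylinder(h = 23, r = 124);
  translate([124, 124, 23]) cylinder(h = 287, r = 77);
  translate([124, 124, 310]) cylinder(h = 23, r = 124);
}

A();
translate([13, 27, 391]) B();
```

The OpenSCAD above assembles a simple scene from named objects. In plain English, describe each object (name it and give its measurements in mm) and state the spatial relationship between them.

A is a simple wooden stool: a rectangular seat 274 mm (x) by 302 mm (y), 39 mm thick, top face at z = 391 mm, on four square legs, each 30×30 mm in cross-section. The legs rest on z = 0, each flush with a corner of the seat.

B is a spool: two coaxial disc flanges of radius 124 mm and thickness 23 mm, joined by a core cylinder of radius 77 mm and height 287 mm. The lower flange rests on z = 0 and the three cylinders share a vertical axis.

The spool is on top of the stool, centred.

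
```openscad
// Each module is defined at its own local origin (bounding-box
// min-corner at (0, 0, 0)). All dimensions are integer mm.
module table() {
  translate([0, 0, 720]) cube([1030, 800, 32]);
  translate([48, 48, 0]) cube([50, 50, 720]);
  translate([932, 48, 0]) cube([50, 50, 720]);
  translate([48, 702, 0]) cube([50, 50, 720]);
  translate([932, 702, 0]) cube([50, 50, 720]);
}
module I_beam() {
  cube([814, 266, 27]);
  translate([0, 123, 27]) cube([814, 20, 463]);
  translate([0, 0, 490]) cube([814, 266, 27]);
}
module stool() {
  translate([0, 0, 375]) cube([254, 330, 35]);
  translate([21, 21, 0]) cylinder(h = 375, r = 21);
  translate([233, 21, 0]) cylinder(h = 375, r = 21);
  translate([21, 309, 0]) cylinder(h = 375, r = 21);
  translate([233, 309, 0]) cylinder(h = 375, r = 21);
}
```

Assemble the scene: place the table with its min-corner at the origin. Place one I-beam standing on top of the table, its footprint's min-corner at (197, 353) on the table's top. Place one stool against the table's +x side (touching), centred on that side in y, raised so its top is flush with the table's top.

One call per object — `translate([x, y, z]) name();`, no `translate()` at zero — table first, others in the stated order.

table();
translate([197, 353, 752]) I_beam();
translate([1030, 235, 342]) stool();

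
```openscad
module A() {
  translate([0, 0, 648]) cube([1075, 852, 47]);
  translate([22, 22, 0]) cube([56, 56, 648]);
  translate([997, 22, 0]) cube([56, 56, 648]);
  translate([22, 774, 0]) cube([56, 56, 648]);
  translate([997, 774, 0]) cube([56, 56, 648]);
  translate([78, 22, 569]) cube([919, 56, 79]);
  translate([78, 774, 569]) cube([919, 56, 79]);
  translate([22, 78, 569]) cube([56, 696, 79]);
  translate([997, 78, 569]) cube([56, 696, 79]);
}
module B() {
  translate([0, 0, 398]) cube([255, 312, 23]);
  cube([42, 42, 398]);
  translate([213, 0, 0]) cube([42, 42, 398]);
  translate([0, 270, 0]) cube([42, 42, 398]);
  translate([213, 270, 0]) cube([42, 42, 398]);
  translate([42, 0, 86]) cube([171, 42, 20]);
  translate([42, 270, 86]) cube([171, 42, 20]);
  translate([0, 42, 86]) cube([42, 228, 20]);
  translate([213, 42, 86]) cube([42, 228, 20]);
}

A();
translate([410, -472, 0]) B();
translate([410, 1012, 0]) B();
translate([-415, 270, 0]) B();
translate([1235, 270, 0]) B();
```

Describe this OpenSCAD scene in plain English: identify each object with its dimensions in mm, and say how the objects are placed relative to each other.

A is a table: top 1075 mm (x) × 852 mm (y), 47 mm thick, upper face at z = 695 mm, on four 56×56 mm square legs, each inset 22 mm from the nearest pair of top edges, running from z = 0 to the bottom of the top. Four apron rails, 56 mm thick and 79 mm tall, run between adjacent legs with their top edges flush with the underside of the top and their outer faces flush with the legs' outer faces.

B is a four-legged stool. The seat is a 255×312×23 mm slab whose top surface is at z = 421 mm; four square legs, each 42×42 mm in cross-section, run from the floor (z = 0) to the underside of the seat, each flush with a corner of the seat. Four stretchers, 42 mm wide and 20 mm tall, connect adjacent legs with their undersides at z = 86 mm, each running between the inner faces of the legs it joins and aligned with the legs' outer faces on the other axis.

Four stools sit around the table at the −y, +y, −x, +x sides.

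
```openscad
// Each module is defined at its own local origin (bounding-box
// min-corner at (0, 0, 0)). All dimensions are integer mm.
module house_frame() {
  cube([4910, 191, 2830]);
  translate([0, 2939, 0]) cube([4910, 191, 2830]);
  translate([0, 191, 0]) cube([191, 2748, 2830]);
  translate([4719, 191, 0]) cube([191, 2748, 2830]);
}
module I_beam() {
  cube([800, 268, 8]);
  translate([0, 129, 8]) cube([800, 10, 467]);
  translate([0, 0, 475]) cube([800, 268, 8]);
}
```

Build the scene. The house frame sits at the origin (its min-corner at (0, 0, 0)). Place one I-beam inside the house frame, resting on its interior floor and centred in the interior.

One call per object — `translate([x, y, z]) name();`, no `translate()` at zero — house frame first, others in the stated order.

house_frame();
translate([2055, 1431, 0]) I_beam();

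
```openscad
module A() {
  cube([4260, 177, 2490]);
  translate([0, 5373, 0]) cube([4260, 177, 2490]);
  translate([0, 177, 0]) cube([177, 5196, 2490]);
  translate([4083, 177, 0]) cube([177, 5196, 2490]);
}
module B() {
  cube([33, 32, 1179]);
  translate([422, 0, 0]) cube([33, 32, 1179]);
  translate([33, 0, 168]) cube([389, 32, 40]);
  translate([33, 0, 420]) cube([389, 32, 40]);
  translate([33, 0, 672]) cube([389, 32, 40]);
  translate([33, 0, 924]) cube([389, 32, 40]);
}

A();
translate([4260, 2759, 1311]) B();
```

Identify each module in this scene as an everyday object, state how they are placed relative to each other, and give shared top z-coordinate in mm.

Both tops at z = 2490 mm.

A is a house frame. B is a ladder. The ladder is beside the house frame with their tops flush at z = 2490. The shared top z-coordinate is 2490 mm.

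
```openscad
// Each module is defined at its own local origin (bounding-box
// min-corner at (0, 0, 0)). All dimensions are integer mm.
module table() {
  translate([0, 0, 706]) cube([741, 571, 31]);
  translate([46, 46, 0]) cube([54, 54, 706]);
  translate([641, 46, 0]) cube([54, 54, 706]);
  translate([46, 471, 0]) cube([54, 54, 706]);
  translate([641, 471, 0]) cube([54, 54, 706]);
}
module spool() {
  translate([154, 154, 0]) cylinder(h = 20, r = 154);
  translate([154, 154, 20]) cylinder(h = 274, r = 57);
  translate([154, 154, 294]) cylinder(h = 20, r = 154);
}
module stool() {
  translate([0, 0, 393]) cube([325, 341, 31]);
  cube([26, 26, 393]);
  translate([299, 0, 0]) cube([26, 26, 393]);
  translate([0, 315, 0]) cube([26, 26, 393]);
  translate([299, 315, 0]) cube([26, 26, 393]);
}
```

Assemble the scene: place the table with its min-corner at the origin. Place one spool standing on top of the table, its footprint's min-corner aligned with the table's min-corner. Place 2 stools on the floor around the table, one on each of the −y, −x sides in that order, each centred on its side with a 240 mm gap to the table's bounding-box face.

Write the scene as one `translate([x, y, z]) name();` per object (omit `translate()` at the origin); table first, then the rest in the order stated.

table();
translate([0, 0, 737]) spool();
translate([208, -581, 0]) stool();
translate([-565, 115, 0]) stool();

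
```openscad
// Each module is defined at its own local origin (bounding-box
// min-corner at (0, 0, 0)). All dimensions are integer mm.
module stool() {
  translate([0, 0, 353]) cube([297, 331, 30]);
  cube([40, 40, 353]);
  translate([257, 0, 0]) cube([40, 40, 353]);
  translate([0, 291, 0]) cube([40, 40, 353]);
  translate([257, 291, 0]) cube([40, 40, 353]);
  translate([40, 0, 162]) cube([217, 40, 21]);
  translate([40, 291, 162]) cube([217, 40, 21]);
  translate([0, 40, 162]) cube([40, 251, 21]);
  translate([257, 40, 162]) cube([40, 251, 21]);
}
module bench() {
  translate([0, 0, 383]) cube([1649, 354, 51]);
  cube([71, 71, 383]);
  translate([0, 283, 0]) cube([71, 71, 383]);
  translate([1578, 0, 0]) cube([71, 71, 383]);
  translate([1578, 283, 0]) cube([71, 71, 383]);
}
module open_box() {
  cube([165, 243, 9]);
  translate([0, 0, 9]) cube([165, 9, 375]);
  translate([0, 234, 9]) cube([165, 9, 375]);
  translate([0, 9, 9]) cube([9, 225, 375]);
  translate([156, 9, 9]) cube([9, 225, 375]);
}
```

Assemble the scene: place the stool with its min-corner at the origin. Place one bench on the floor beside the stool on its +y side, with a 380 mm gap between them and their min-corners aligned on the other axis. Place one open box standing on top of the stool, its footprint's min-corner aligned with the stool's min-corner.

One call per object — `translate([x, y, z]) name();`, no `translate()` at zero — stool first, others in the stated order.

stool();
translate([0, 711, 0]) bench();
translate([0, 0, 383]) open_box();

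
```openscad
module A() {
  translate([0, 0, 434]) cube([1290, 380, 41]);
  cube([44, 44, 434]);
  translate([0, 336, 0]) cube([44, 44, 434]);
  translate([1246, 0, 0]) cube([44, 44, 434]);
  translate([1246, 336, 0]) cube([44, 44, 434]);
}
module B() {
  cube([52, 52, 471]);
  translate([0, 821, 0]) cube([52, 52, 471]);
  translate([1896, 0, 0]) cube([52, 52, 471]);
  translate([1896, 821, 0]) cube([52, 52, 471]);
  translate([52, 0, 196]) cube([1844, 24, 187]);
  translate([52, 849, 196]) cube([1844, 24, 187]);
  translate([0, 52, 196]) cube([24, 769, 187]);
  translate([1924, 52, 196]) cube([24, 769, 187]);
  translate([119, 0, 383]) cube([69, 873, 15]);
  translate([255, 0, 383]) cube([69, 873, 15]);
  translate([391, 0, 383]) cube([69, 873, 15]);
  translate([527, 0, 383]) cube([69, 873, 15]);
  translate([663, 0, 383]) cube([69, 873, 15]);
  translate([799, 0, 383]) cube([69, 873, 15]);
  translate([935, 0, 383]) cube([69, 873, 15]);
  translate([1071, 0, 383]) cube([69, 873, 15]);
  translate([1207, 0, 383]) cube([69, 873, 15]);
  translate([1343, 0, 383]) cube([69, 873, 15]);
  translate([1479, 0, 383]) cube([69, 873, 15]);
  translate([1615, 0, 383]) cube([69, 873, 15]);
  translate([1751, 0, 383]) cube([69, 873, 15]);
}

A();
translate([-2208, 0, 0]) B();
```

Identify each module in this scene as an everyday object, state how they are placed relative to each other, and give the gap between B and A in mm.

A is a bench. B is a bed frame. The bed frame is on the floor beside the bench on its −x side. The gap between the bed frame and the bench is 260 mm.

The bed frame's nearest face is 260 mm from the bench's −x face.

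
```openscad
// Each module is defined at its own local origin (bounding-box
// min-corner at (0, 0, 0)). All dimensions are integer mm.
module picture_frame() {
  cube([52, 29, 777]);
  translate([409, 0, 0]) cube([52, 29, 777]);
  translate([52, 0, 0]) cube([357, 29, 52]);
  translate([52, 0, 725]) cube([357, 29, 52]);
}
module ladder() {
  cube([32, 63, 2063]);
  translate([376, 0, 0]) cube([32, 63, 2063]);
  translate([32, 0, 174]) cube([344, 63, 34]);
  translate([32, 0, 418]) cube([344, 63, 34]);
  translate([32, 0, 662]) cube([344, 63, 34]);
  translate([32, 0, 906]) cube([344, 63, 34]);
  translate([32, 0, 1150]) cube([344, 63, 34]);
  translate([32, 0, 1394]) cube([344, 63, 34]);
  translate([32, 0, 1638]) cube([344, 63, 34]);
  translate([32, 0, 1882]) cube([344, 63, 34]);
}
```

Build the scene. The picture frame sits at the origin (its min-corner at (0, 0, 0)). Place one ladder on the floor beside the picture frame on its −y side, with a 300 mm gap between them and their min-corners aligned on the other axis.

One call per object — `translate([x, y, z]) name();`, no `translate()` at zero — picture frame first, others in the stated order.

picture_frame();
translate([0, -363, 0]) ladder();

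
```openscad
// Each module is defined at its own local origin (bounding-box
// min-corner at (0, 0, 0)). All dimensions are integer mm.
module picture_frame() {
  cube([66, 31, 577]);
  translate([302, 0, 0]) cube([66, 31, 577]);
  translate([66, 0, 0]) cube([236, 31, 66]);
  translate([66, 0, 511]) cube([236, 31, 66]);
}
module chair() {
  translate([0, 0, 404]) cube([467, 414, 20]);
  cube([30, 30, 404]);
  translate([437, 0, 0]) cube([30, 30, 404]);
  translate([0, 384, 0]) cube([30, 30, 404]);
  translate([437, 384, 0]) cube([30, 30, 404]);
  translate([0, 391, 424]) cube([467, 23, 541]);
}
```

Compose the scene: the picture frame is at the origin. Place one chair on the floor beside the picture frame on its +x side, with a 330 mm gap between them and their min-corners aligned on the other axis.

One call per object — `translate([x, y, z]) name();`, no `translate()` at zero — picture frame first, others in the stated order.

picture_frame();
translate([698, 0, 0]) chair();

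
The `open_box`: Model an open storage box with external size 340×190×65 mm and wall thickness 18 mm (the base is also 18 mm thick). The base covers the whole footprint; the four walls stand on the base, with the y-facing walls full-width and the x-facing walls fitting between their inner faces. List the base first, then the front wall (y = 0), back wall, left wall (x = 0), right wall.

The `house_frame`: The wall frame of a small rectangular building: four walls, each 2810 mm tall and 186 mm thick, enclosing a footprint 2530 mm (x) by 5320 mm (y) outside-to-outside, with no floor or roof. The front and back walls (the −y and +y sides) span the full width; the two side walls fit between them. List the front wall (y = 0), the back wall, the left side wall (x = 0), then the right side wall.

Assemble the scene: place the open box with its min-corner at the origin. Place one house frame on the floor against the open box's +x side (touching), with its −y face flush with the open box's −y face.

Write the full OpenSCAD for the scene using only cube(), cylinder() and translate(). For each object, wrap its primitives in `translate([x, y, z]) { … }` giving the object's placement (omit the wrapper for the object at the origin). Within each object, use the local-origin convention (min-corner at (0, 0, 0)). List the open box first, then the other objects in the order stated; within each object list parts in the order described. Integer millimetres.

cube([340, 190, 18]);
translate([0, 0, 18]) cube([340, 18, 47]);
translate([0, 172, 18]) cube([340, 18, 47]);
translate([0, 18, 18]) cube([18, 154, 47]);
translate([322, 18, 18]) cube([18, 154, 47]);
translate([340, 0, 0]) {
  cube([2530, 186, 2810]);
  translate([0, 5134, 0]) cube([2530, 186, 2810]);
  translate([0, 186, 0]) cube([186, 4948, 2810]);
  translate([2344, 186, 0]) cube([186, 4948, 2810]);
}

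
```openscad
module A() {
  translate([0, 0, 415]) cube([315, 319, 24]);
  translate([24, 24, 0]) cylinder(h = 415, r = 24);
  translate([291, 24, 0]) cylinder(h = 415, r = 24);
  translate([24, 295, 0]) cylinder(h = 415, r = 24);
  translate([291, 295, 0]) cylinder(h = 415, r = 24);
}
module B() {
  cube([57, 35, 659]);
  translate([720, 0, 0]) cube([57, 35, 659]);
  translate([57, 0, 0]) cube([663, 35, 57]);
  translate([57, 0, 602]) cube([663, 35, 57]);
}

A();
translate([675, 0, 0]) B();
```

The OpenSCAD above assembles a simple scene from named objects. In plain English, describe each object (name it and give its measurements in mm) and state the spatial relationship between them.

A is a four-legged stool. The seat is a 315×319×24 mm slab whose top surface is at z = 439 mm; four round legs, each 48 mm in diameter, run from the floor (z = 0) to the underside of the seat, each leg's axis is inset half a diameter from the nearest pair of seat edges (so the leg's bounding box is flush with the corner).

B is a picture frame with a 663×545 mm rectangular opening (x by z) and a uniform 57 mm border on every side. Frame depth is 35 mm along y. It is built from two vertical stiles running the full outside height and two horizontal rails spanning the gap between the stiles.

The picture frame is on the floor beside the stool on its +x side.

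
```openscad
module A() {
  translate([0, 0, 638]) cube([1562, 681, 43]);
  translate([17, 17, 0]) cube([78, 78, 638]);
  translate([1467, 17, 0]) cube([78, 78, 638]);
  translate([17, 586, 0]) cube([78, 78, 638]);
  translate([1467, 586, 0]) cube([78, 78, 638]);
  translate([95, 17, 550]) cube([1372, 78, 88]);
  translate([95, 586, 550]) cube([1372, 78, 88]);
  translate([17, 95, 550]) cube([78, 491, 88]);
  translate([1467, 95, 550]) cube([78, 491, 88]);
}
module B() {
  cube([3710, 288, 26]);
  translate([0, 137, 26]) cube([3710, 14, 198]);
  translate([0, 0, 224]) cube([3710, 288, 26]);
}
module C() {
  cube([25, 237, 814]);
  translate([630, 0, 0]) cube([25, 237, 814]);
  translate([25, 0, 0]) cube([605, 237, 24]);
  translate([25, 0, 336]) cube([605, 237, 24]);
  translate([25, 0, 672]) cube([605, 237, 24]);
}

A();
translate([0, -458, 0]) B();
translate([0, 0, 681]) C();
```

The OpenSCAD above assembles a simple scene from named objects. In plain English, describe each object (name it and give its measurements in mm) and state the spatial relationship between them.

A is a table: top 1562 mm (x) × 681 mm (y), 43 mm thick, upper face at z = 681 mm, on four 78×78 mm square legs, each inset 17 mm from the nearest pair of top edges, running from z = 0 to the bottom of the top. Four apron rails, 78 mm thick and 88 mm tall, run between adjacent legs with their top edges flush with the underside of the top and their outer faces flush with the legs' outer faces.

B is an I-beam lying along x, 3710 mm long. Overall section height 250 mm. Two flanges 288 mm wide (y) and 26 mm thick, one on the floor and one at the top; a web 14 mm thick runs between them, centred on the flange width.

C is a bookshelf 655 mm wide overall, 237 mm deep and 814 mm tall. The two sides are 25 mm thick vertical panels. 3 horizontal shelves of 24 mm thickness span between the inner faces of the sides; the lowest shelf sits on the floor and shelves are stacked with a clear vertical gap of 312 mm between each pair.

The I-beam is on the floor beside the table on its −y side. The bookshelf is on top of the table.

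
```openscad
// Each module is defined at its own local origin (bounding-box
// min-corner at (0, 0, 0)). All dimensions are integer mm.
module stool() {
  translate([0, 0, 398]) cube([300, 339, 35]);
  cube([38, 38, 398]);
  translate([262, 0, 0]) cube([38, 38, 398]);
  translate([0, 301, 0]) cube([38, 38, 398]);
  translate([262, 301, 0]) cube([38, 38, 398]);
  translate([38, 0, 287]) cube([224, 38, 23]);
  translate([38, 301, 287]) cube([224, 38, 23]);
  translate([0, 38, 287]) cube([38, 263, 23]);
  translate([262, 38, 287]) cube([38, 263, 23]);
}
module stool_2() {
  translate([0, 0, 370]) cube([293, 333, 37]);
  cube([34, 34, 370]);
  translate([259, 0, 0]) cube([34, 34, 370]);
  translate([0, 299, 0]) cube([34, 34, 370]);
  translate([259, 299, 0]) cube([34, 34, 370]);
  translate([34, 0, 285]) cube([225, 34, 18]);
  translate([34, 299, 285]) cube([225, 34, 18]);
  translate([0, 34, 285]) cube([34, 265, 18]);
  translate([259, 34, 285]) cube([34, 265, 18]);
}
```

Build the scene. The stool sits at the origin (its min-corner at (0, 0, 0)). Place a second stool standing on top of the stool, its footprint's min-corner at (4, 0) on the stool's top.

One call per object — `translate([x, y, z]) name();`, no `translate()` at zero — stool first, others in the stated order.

stool();
translate([4, 0, 433]) stool_2();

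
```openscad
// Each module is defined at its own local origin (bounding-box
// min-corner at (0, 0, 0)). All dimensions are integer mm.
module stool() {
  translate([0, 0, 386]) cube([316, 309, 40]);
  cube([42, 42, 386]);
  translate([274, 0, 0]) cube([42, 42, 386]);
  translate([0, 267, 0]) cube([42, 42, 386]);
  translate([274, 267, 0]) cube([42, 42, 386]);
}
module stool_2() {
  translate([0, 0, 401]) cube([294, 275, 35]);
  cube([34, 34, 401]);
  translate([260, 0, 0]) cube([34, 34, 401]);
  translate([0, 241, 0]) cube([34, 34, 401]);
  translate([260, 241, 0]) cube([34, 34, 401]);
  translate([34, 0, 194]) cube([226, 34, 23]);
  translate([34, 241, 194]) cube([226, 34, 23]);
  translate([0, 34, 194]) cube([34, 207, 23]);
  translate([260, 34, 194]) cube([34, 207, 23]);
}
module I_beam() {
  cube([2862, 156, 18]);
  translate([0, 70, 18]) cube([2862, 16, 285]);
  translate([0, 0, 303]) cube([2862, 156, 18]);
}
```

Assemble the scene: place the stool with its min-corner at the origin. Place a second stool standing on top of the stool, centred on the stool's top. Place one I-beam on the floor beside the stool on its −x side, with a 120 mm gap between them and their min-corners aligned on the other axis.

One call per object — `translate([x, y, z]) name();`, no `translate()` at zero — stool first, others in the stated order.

stool();
translate([11, 17, 426]) stool_2();
translate([-2982, 0, 0]) I_beam();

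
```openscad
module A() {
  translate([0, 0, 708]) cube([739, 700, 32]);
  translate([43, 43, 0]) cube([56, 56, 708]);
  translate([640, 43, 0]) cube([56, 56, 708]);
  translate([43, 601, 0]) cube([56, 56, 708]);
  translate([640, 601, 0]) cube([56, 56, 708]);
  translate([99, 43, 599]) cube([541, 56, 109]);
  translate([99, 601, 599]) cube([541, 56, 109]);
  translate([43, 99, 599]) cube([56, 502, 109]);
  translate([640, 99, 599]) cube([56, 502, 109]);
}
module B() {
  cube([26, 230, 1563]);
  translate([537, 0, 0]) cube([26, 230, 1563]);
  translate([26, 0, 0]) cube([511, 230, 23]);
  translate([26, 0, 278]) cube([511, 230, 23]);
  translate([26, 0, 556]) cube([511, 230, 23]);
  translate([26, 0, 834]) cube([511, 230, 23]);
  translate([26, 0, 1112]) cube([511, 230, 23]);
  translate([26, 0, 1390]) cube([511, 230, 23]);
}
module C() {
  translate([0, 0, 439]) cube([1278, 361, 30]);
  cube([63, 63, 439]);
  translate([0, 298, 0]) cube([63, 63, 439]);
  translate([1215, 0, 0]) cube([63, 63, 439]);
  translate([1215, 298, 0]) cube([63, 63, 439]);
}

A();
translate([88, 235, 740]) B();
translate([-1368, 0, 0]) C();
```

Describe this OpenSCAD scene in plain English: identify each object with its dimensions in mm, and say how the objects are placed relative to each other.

A is a table with a 739×700 mm rectangular top, 32 mm thick, top surface at z = 740 mm, supported by four 56×56 mm square legs, each inset 43 mm from the nearest pair of top edges, running from the floor. Four apron rails, 56 mm thick and 109 mm tall, run between adjacent legs with their top edges flush with the underside of the top and their outer faces flush with the legs' outer faces.

B is a bookshelf 563 mm wide overall, 230 mm deep and 1563 mm tall. The two sides are 26 mm thick vertical panels. 6 horizontal shelves of 23 mm thickness span between the inner faces of the sides; the lowest shelf sits on the floor and shelves are stacked with a clear vertical gap of 255 mm between each pair.

C is a bench: a 1278×361 mm seat slab, 30 mm thick, top at z = 469 mm, on four 63×63 mm square legs flush with the seat corners and standing on z = 0.

The bookshelf is on top of the table, centred. The bench is on the floor beside the table on its −x side.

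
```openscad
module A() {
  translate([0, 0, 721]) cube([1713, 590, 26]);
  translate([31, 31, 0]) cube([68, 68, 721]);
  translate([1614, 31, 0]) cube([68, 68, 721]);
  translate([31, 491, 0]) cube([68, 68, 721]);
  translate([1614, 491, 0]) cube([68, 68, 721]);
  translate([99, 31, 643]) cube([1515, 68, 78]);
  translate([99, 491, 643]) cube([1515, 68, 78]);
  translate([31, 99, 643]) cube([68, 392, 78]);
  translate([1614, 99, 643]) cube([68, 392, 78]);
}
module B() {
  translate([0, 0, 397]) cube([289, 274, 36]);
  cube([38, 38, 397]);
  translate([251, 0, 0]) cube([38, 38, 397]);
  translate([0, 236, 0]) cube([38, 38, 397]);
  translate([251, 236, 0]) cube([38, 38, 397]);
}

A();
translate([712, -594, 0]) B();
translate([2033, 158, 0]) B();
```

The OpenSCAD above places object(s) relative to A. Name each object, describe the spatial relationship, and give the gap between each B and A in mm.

Each stool's nearest face is 320 mm from the table's bounding box.

A is a table. B is a stool. Two stools sit around the table at the −y, +x sides. The gap between each stool and the table is 320 mm.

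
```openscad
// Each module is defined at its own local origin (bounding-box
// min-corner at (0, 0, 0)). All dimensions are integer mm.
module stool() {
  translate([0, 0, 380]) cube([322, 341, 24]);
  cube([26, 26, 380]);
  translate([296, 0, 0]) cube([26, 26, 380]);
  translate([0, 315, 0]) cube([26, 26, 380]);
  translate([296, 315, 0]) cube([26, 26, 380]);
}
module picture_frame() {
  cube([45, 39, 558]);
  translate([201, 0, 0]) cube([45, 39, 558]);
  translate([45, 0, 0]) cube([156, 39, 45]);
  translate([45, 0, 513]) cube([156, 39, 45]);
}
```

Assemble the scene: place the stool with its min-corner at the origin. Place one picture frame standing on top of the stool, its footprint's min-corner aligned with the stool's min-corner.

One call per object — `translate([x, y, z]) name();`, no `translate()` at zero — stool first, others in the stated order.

stool();
translate([0, 0, 404]) picture_frame();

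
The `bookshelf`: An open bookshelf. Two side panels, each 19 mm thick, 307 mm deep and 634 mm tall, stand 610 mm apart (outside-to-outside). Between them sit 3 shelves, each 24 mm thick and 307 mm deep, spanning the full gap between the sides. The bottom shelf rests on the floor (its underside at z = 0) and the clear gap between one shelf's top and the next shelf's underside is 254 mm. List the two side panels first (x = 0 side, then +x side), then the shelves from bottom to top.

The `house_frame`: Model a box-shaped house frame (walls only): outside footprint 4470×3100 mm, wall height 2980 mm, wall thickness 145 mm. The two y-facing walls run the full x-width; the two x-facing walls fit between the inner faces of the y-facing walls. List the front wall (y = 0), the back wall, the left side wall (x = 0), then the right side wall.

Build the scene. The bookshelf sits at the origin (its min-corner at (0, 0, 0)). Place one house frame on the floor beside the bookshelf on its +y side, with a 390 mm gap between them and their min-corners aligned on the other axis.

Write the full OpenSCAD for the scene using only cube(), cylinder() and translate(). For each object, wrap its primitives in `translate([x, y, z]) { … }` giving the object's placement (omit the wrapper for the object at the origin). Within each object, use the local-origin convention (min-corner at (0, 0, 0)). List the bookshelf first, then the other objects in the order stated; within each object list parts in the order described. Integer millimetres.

cube([19, 307, 634]);
translate([591, 0, 0]) cube([19, 307, 634]);
translate([19, 0, 0]) cube([572, 307, 24]);
translate([19, 0, 278]) cube([572, 307, 24]);
translate([19, 0, 556]) cube([572, 307, 24]);
translate([0, 697, 0]) {
  cube([4470, 145, 2980]);
  translate([0, 2955, 0]) cube([4470, 145, 2980]);
  translate([0, 145, 0]) cube([145, 2810, 2980]);
  translate([4325, 145, 0]) cube([145, 2810, 2980]);
}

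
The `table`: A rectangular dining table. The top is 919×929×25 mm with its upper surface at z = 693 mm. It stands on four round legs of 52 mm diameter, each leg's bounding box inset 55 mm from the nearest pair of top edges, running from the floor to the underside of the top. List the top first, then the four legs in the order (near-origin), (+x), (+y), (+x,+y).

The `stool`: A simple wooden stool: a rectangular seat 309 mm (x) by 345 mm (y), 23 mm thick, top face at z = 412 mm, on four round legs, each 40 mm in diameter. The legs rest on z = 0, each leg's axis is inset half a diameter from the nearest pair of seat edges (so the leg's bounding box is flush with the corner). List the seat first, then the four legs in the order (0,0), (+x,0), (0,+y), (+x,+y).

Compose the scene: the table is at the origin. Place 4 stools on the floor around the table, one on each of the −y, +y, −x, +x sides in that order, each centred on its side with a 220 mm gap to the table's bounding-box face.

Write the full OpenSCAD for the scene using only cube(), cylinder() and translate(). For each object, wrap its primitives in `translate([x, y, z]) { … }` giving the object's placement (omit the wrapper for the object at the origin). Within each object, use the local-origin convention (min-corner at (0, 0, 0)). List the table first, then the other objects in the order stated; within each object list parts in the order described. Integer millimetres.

translate([0, 0, 668]) cube([919, 929, 25]);
translate([81, 81, 0]) cylinder(h = 668, r = 26);
translate([838, 81, 0]) cylinder(h = 668, r = 26);
translate([81, 848, 0]) cylinder(h = 668, r = 26);
translate([838, 848, 0]) cylinder(h = 668, r = 26);
translate([305, -565, 0]) {
  translate([0, 0, 389]) cube([309, 345, 23]);
  translate([20, 20, 0]) cylinder(h = 389, r = 20);
  translate([289, 20, 0]) cylinder(h = 389, r = 20);
  translate([20, 325, 0]) cylinder(h = 389, r = 20);
  translate([289, 325, 0]) cylinder(h = 389, r = 20);
}
translate([305, 1149, 0]) {
  translate([0, 0, 389]) cube([309, 345, 23]);
  translate([20, 20, 0]) cylinder(h = 389, r = 20);
  translate([289, 20, 0]) cylinder(h = 389, r = 20);
  translate([20, 325, 0]) cylinder(h = 389, r = 20);
  translate([289, 325, 0]) cylinder(h = 389, r = 20);
}
translate([-529, 292, 0]) {
  translate([0, 0, 389]) cube([309, 345, 23]);
  translate([20, 20, 0]) cylinder(h = 389, r = 20);
  translate([289, 20, 0]) cylinder(h = 389, r = 20);
  translate([20, 325, 0]) cylinder(h = 389, r = 20);
  translate([289, 325, 0]) cylinder(h = 389, r = 20);
}
translate([1139, 292, 0]) {
  translate([0, 0, 389]) cube([309, 345, 23]);
  translate([20, 20, 0]) cylinder(h = 389, r = 20);
  translate([289, 20, 0]) cylinder(h = 389, r = 20);
  translate([20, 325, 0]) cylinder(h = 389, r = 20);
  translate([289, 325, 0]) cylinder(h = 389, r = 20);
}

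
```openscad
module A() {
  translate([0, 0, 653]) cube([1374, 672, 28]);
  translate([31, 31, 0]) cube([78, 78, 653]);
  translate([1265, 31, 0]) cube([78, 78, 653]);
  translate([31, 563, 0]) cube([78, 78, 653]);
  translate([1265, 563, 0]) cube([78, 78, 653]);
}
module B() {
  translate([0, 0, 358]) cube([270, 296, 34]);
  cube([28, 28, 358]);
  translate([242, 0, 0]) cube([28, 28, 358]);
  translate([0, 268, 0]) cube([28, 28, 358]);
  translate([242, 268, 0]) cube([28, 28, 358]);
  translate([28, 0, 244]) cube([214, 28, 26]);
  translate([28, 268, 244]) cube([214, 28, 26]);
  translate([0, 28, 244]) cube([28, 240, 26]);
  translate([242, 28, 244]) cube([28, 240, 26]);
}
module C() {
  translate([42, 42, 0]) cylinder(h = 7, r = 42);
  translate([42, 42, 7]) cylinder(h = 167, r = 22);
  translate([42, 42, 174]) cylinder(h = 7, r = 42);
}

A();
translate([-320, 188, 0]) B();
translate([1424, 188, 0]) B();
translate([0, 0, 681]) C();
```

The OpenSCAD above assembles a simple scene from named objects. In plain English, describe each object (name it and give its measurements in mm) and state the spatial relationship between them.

A is a table: top 1374 mm (x) × 672 mm (y), 28 mm thick, upper face at z = 681 mm, on four 78×78 mm square legs, each inset 31 mm from the nearest pair of top edges, running from z = 0 to the bottom of the top.

B is a four-legged stool. The seat is 270×296 mm, 34 mm thick, top at z = 392 mm. It stands on four square legs, each 28×28 mm in cross-section, from z = 0 to the seat underside, each flush with a corner of the seat. Four stretchers, 28 mm wide and 26 mm tall, connect adjacent legs with their undersides at z = 244 mm, each running between the inner faces of the legs it joins and aligned with the legs' outer faces on the other axis.

C is a spool: two coaxial disc flanges of radius 42 mm and thickness 7 mm, joined by a core cylinder of radius 22 mm and height 167 mm. The lower flange rests on z = 0 and the three cylinders share a vertical axis.

Two stools sit around the table at the −x, +x sides. The spool is on top of the table.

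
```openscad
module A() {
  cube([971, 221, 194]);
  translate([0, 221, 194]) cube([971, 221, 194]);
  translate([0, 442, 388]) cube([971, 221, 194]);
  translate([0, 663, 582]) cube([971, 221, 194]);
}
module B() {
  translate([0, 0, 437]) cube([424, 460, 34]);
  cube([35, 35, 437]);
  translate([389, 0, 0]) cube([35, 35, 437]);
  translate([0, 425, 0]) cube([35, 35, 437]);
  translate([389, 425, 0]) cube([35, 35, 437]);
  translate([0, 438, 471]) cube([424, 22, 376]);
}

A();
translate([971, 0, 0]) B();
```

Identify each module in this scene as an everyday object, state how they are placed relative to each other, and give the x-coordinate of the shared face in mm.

The staircase's +x face and the chair's −x face are both at x = 971 mm.

A is a staircase. B is a chair. The chair is against the staircase's +x side, with their −y faces flush. The x-coordinate of the shared face is 971 mm.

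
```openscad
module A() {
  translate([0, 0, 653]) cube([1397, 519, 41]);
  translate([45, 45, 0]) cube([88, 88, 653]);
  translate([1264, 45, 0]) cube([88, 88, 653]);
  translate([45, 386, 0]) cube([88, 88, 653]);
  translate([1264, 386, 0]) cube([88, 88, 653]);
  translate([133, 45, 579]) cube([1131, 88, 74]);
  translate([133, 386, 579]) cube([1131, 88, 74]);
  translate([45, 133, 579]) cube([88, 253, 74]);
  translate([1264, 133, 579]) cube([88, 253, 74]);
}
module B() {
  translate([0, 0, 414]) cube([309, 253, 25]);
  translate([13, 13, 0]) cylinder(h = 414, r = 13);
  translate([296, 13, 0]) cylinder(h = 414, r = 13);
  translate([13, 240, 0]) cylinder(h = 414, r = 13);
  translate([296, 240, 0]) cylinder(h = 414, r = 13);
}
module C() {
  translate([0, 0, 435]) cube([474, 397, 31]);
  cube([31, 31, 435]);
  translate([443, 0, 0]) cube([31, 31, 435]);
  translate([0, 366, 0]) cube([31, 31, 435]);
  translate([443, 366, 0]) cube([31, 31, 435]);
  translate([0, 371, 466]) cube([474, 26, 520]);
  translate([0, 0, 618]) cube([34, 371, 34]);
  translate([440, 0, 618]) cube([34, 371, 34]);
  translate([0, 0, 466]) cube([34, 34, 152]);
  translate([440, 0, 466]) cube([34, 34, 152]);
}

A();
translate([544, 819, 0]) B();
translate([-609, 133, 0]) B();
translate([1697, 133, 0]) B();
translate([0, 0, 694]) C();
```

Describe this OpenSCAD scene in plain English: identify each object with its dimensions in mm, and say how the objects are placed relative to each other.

A is a table: top 1397 mm (x) × 519 mm (y), 41 mm thick, upper face at z = 694 mm, on four 88×88 mm square legs, each inset 45 mm from the nearest pair of top edges, running from z = 0 to the bottom of the top. Four apron rails, 88 mm thick and 74 mm tall, run between adjacent legs with their top edges flush with the underside of the top and their outer faces flush with the legs' outer faces.

B is a four-legged stool. The seat is a 309×253×25 mm slab whose top surface is at z = 439 mm; four round legs, each 26 mm in diameter, run from the floor (z = 0) to the underside of the seat, each leg's axis is inset half a diameter from the nearest pair of seat edges (so the leg's bounding box is flush with the corner).

C is a chair: 474×397 mm seat, 31 mm thick, top at z = 466 mm, on four 31 mm square corner legs flush with the seat edges. A 26 mm thick backrest slab spans the full seat width, extending 520 mm above the seat top, its back face flush with the seat's +y edge. Two armrests of 34×34 mm section run along each side from the seat's front edge to the front of the backrest, top faces 186 mm above the seat top and outer faces flush with the seat's x-edges; a 34×34 mm post under the front of each armrest stands on the seat at the front corner.

Three stools sit around the table at the +y, −x, +x sides. The chair is on top of the table.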